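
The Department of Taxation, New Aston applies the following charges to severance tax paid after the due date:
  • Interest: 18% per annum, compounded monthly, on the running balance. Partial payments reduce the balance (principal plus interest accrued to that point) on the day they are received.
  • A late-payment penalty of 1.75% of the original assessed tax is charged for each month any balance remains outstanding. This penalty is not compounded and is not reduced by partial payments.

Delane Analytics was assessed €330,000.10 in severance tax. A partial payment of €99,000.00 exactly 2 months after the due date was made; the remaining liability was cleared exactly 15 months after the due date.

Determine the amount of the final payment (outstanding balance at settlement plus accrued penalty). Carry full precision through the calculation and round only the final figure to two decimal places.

Monthly rate = 18% ÷ 12 = 1.5%
Balance at month 2: €330,000.1000 × (1 + 0.015)^2 = €339,974.3530…
After €99,000.00 payment: €339,974.3530… − €99,000.00 = €240,974.3530…
Balance at month 15: €240,974.3530… × (1 + 0.015)^13 = €292,435.0151…
Penalty: 15 × 1.75% × €330,000.10 = €86,625.03…
Final settlement = outstanding balance + penalty = €292,435.0151… + €86,625.03… = €379,060.04

€379,060.04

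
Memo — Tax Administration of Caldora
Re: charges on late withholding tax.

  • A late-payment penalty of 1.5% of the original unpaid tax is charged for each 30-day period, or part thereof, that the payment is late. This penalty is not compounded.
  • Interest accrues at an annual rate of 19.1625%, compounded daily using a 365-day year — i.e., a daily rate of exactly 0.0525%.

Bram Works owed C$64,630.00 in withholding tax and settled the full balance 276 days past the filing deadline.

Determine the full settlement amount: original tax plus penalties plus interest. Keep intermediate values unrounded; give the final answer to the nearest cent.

C$84,399.03

Penalty periods: ⌈276/30⌉ = 10; penalty = 10 × 1.5% × C$64,630.00 = C$9,694.50
Interest: C$64,630.00 × ((1 + 0.000525)^276 − 1) = C$64,630.00 × 0.15588002… = C$10,074.5258…
Total = C$64,630.00 + C$9,694.5000 + C$10,074.5258… = C$84,399.03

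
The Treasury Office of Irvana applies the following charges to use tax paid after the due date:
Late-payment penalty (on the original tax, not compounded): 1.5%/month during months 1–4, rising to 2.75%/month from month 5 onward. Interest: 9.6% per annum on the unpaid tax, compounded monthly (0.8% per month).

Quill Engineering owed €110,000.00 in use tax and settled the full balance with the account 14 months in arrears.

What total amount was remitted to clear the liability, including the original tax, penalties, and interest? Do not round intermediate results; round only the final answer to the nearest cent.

Penalty, months 1–4: 4 × 1.5% × €110,000.00 = €6,600.00
Penalty, months 5–14: 10 × 2.75% × €110,000.00 = €30,250.00
Interest: €110,000.00 × ((1 + 0.008)^14 − 1) = €110,000.00 × 0.1180145… = €12,981.5988…
Total = €110,000.00 + €36,850.0000 + €12,981.5988… = €159,831.60

€159,831.60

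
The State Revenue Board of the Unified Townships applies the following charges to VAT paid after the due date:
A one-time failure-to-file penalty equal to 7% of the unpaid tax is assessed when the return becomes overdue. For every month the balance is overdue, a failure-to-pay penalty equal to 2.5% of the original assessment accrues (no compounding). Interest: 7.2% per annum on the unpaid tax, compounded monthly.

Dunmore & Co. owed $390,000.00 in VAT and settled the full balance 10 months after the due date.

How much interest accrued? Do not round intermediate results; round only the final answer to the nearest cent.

Interest (7.2%/yr ÷ 12 = 0.6%/month): $390,000.00 × ((1 + 0.006)^10 − 1) = $24,042.0157…

$24,042.02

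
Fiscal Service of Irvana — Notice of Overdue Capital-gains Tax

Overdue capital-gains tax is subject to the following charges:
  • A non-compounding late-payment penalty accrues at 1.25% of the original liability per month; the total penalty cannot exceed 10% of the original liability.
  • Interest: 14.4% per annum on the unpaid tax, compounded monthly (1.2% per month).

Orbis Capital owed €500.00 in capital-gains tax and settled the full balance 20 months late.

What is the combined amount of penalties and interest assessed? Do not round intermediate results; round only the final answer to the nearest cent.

Penalty (uncapped): 20 × 1.25% × €500.00 = €125.00; cap = 10% × €500.00 = €50.00 → penalty = €50.00
Interest: €500.00 × ((1 + 0.012)^20 − 1) = €500.00 × 0.2694344… = €134.7172…
Penalties + interest = €50.0000 + €134.7172… = €184.72

€184.72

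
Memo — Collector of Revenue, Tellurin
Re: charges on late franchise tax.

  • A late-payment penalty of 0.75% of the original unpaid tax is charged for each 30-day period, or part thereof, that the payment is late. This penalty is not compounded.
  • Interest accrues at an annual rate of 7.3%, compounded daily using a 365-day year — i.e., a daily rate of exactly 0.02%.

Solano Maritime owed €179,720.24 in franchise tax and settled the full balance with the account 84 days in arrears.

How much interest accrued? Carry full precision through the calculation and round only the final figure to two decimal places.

€3,044.50

Interest: €179,720.24 × ((1 + 0.0002)^84 − 1) = €179,720.24 × 0.01694021… = €3,044.4978…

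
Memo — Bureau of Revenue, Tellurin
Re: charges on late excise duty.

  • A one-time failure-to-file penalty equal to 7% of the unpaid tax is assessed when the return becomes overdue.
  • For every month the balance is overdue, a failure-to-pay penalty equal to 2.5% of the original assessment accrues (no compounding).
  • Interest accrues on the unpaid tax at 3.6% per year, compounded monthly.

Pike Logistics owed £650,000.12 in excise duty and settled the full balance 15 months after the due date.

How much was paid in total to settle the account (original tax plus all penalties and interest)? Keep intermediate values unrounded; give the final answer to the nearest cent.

Failure-to-file penalty: 7% × £650,000.12 = £45,500.01…
Failure-to-pay penalty: 15 × 2.5% × £650,000.12 = £243,750.05…
Interest (3.6%/yr ÷ 12 = 0.3%/month): £650,000.12 × ((1 + 0.003)^15 − 1) = £29,872.3131…
Total = £650,000.12 + £289,250.0534 + £29,872.3131… = £969,122.49

£969,122.49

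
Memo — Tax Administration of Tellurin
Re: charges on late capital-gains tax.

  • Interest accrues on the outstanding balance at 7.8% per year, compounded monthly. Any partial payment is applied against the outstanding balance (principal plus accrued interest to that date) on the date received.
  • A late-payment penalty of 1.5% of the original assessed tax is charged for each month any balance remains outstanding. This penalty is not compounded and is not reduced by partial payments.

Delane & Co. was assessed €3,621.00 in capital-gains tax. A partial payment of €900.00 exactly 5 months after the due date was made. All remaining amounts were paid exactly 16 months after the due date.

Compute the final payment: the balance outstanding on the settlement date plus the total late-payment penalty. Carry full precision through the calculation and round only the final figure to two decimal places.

€3,919.07

Monthly rate = 7.8% ÷ 12 = 0.65%
Balance at month 5: €3,621.0000 × (1 + 0.0065)^5 = €3,740.2223…
After €900.00 payment: €3,740.2223… − €900.00 = €2,840.2223…
Balance at month 16: €2,840.2223… × (1 + 0.0065)^11 = €3,050.0286…
Penalty: 16 × 1.5% × €3,621.00 = €869.04
Final settlement = outstanding balance + penalty = €3,050.0286… + €869.04 = €3,919.07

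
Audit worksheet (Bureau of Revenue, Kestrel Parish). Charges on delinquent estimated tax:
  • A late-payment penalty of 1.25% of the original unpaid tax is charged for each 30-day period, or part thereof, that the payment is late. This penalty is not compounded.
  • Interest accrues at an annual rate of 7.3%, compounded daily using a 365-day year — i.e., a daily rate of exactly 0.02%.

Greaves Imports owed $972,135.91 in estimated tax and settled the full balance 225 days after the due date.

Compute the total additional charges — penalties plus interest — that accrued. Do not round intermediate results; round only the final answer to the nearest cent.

Penalty periods: ⌈225/30⌉ = 8; penalty = 8 × 1.25% × $972,135.91 = $97,213.59…
Interest: $972,135.91 × ((1 + 0.0002)^225 − 1) = $972,135.91 × 0.04602315… = $44,740.7601…
Penalties + interest = $97,213.5910 + $44,740.7601… = $141,954.35

$141,954.35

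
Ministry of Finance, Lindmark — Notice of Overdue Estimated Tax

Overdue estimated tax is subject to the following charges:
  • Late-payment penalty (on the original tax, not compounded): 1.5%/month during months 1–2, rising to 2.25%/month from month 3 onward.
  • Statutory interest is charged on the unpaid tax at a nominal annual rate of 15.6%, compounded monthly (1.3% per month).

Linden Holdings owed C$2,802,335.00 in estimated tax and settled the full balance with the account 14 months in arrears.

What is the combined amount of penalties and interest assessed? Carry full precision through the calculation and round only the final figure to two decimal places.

C$1,396,145.87

Penalty, months 1–2: 2 × 1.5% × C$2,802,335.00 = C$84,070.05
Penalty, months 3–14: 12 × 2.25% × C$2,802,335.00 = C$756,630.45
Interest: C$2,802,335.00 × ((1 + 0.013)^14 − 1) = C$2,802,335.00 × 0.1982081… = C$555,445.3715…
Penalties + interest = C$840,700.5000 + C$555,445.3715… = C$1,396,145.87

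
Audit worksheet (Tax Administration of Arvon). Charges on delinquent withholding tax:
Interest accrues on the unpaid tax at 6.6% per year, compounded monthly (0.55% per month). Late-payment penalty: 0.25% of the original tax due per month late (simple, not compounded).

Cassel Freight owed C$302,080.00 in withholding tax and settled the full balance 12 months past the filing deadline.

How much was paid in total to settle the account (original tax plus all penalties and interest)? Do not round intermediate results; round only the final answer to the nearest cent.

C$331,693.98

Late-payment penalty = 0.25% × C$302,080.00 × 12 mo = C$9,062.40
Interest: C$302,080.00 × ((1 + 0.0055)^12 − 1) = C$302,080.00 × 0.0680336… = C$20,551.5776…
Total = C$302,080.00 + C$9,062.4000 + C$20,551.5776… = C$331,693.98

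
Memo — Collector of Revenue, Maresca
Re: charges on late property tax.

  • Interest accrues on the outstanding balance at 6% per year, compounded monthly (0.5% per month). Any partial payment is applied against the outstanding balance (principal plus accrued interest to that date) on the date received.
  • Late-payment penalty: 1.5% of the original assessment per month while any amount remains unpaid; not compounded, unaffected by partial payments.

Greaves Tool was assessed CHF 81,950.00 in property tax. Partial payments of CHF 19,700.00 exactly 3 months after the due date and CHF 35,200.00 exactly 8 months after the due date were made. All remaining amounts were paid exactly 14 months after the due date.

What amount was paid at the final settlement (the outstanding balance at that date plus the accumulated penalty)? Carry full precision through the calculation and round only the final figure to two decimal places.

CHF 48,005.93

Balance at month 3: CHF 81,950.0000 × (1 + 0.005)^3 = CHF 83,185.4065…
After CHF 19,700.00 payment: CHF 83,185.4065… − CHF 19,700.00 = CHF 63,485.4065…
Balance at month 8: CHF 63,485.4065… × (1 + 0.005)^5 = CHF 65,088.4926…
After CHF 35,200.00 payment: CHF 65,088.4926… − CHF 35,200.00 = CHF 29,888.4926…
Balance at month 14: CHF 29,888.4926… × (1 + 0.005)^6 = CHF 30,796.4305…
Penalty: 14 × 1.5% × CHF 81,950.00 = CHF 17,209.50
Final settlement = outstanding balance + penalty = CHF 30,796.4305… + CHF 17,209.50 = CHF 48,005.93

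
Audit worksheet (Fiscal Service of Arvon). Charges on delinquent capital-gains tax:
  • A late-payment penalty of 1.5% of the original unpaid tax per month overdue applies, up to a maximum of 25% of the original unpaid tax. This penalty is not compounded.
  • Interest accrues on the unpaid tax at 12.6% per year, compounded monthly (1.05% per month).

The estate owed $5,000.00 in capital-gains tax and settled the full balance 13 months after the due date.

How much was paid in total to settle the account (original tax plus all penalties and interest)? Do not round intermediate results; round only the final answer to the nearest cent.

$6,702.20

Penalty: 13 × 1.5% × $5,000.00 = $975.00 (below the 25% cap of $1,250.00)
Interest: $5,000.00 × ((1 + 0.0105)^13 − 1) = $5,000.00 × 0.1454394… = $727.1972…
Total = $5,000.00 + $975.0000 + $727.1972… = $6,702.20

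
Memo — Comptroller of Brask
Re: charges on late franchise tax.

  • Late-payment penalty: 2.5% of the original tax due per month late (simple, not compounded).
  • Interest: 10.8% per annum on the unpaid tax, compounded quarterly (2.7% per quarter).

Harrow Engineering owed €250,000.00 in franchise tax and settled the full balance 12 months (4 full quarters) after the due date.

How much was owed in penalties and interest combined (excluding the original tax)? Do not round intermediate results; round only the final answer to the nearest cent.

Late-payment penalty = 2.5% × €250,000.00 × 12 mo = €75,000.00
Interest: €250,000.00 × ((1 + 0.027)^4 − 1) = €250,000.00 × 0.1124533… = €28,113.3159…
Penalties + interest = €75,000.0000 + €28,113.3159… = €103,113.32

€103,113.32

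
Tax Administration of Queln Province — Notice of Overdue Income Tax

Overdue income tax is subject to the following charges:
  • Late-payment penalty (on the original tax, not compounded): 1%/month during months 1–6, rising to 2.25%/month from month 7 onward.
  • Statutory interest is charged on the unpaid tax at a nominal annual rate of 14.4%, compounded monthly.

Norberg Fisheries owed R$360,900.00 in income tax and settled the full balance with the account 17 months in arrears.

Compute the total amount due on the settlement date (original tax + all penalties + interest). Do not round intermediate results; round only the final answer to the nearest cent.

Penalty, months 1–6: 6 × 1% × R$360,900.00 = R$21,654.00
Penalty, months 7–17: 11 × 2.25% × R$360,900.00 = R$89,322.75
Interest (14.4%/yr ÷ 12 = 1.2%/month): R$360,900.00 × ((1 + 0.012)^17 − 1) = R$81,133.9179…
Total = R$360,900.00 + R$110,976.7500 + R$81,133.9179… = R$553,010.67

R$553,010.67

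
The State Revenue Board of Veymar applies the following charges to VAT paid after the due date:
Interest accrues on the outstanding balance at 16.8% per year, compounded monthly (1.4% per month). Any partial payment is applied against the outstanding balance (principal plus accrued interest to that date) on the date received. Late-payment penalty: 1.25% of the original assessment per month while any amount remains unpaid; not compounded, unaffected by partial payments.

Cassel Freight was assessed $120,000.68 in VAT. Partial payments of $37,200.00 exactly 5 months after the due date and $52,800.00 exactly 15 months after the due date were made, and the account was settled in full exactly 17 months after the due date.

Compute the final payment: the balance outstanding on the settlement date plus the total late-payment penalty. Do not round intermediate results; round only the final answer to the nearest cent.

$79,252.27

Balance at month 5: $120,000.6800 × (1 + 0.014)^5 = $128,639.2449…
After $37,200.00 payment: $128,639.2449… − $37,200.00 = $91,439.2449…
Balance at month 15: $91,439.2449… × (1 + 0.014)^10 = $105,078.0926…
After $52,800.00 payment: $105,078.0926… − $52,800.00 = $52,278.0926…
Balance at month 17: $52,278.0926… × (1 + 0.014)^2 = $53,752.1257…
Penalty: 17 × 1.25% × $120,000.68 = $25,500.14…
Final settlement = outstanding balance + penalty = $53,752.1257… + $25,500.14… = $79,252.27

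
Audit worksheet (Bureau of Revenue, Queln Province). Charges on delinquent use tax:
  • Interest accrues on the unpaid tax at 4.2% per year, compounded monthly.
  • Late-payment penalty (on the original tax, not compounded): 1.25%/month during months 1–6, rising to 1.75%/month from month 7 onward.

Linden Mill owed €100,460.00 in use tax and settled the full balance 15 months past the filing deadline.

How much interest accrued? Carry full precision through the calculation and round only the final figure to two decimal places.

Interest (4.2%/yr ÷ 12 = 0.35%/month): €100,460.00 × ((1 + 0.0035)^15 − 1) = €5,405.3472…

€5,405.35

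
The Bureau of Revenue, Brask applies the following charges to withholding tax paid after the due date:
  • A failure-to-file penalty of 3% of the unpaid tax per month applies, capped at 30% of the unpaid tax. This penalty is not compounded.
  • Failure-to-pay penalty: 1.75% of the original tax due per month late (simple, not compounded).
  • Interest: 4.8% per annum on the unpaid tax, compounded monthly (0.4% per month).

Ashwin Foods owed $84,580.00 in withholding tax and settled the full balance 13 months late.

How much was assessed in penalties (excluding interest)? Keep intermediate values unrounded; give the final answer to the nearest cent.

Failure-to-file: 13 × 3% × $84,580.00 = $32,986.20, capped at 30% × $84,580.00 = $25,374.00
Failure-to-pay penalty = 1.75% × $84,580.00 × 13 mo = $19,241.95
Total penalty = $25,374.00 + $19,241.95 = $44,615.95

$44,615.95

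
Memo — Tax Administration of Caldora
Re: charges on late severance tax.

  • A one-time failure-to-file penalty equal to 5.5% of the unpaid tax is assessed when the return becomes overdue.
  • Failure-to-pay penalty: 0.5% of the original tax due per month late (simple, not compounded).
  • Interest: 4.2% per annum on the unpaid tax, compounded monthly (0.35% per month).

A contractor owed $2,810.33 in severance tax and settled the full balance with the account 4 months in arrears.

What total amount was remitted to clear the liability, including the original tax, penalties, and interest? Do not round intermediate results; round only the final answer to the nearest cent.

Failure-to-file penalty: 5.5% × $2,810.33 = $154.57…
Failure-to-pay penalty = 0.5% × $2,810.33 × 4 mo = $56.21…
Interest: $2,810.33 × ((1 + 0.0035)^4 − 1) = $2,810.33 × 0.0140737… = $39.5517…
Total = $2,810.33 + $210.7748… + $39.5517… = $3,060.66

$3,060.66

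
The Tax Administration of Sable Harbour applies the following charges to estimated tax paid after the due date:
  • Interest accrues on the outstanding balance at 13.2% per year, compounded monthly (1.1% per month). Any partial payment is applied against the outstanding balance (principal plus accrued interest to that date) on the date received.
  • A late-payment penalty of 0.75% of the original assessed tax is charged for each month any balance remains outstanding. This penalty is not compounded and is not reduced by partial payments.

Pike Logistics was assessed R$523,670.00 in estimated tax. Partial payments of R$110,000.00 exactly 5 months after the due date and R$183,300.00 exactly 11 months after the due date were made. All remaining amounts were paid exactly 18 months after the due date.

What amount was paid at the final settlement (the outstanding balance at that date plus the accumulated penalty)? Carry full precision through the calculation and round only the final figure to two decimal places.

R$383,640.04

Balance at month 5: R$523,670.0000 × (1 + 0.011)^5 = R$553,112.4992…
After R$110,000.00 payment: R$553,112.4992… − R$110,000.00 = R$443,112.4992…
Balance at month 11: R$443,112.4992… × (1 + 0.011)^6 = R$473,174.0667…
After R$183,300.00 payment: R$473,174.0667… − R$183,300.00 = R$289,874.0667…
Balance at month 18: R$289,874.0667… × (1 + 0.011)^7 = R$312,944.5931…
Penalty: 18 × 0.75% × R$523,670.00 = R$70,695.45
Final settlement = outstanding balance + penalty = R$312,944.5931… + R$70,695.45 = R$383,640.04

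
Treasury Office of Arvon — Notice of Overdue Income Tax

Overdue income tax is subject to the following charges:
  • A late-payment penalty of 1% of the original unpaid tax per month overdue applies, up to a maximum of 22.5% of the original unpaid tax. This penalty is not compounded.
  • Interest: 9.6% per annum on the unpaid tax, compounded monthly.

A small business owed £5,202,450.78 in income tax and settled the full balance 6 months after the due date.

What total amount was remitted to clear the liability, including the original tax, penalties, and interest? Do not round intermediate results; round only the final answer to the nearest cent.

Penalty: 6 × 1% × £5,202,450.78 = £312,147.05… (below the 22.5% cap of £1,170,551.43…)
Interest (9.6%/yr ÷ 12 = 0.8%/month): £5,202,450.78 × ((1 + 0.008)^6 − 1) = £254,765.5839…
Total = £5,202,450.78 + £312,147.0468 + £254,765.5839… = £5,769,363.41

£5,769,363.41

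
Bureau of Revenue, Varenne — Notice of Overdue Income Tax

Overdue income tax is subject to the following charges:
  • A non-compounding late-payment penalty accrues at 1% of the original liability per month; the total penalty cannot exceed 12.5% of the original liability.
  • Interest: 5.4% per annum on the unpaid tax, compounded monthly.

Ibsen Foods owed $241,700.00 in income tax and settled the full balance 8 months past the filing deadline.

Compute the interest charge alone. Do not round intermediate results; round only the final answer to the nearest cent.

$8,839.48

Interest (5.4%/yr ÷ 12 = 0.45%/month): $241,700.00 × ((1 + 0.0045)^8 − 1) = $8,839.4843…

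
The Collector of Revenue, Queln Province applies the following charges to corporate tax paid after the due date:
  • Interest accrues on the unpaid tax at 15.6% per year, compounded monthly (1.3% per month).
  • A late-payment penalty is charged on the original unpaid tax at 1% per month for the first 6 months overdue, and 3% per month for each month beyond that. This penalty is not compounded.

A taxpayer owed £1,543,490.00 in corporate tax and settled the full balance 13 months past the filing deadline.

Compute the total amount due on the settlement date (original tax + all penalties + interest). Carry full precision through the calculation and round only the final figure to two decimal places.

Penalty, months 1–6: 6 × 1% × £1,543,490.00 = £92,609.40
Penalty, months 7–13: 7 × 3% × £1,543,490.00 = £324,132.90
Interest: £1,543,490.00 × ((1 + 0.013)^13 − 1) = £1,543,490.00 × 0.1828312… = £282,198.2051…
Total = £1,543,490.00 + £416,742.3000 + £282,198.2051… = £2,242,430.51

£2,242,430.51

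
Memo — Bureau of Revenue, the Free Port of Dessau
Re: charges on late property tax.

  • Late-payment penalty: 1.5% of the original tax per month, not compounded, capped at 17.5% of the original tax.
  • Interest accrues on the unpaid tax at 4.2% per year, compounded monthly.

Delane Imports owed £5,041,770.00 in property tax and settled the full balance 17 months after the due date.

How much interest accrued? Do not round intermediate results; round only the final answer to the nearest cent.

£308,533.71

Interest (4.2%/yr ÷ 12 = 0.35%/month): £5,041,770.00 × ((1 + 0.0035)^17 − 1) = £308,533.7138…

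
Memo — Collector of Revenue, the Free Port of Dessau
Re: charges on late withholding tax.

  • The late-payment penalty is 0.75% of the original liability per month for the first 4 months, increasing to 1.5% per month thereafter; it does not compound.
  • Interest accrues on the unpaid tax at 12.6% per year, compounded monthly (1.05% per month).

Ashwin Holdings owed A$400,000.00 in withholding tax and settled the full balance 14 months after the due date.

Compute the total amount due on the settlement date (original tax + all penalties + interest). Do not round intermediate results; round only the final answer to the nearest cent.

A$534,986.62

Penalty, months 1–4: 4 × 0.75% × A$400,000.00 = A$12,000.00
Penalty, months 5–14: 10 × 1.5% × A$400,000.00 = A$60,000.00
Interest: A$400,000.00 × ((1 + 0.0105)^14 − 1) = A$400,000.00 × 0.1574666… = A$62,986.6209…
Total = A$400,000.00 + A$72,000.0000 + A$62,986.6209… = A$534,986.62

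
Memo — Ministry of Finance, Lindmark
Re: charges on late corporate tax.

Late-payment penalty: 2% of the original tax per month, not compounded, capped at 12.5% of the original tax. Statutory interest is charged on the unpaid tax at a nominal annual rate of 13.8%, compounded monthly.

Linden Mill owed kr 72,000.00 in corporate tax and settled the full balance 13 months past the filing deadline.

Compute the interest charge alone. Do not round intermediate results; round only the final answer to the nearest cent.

kr 11,538.95

Interest (13.8%/yr ÷ 12 = 1.15%/month): kr 72,000.00 × ((1 + 0.0115)^13 − 1) = kr 11,538.9532…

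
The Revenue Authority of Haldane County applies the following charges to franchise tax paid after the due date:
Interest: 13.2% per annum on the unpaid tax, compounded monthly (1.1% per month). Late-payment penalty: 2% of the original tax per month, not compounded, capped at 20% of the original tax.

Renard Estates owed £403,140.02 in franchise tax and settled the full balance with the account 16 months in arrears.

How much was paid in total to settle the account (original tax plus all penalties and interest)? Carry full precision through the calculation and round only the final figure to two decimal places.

Penalty (uncapped): 16 × 2% × £403,140.02 = £129,004.81…; cap = 20% × £403,140.02 = £80,628.00… → penalty = £80,628.00…
Interest: £403,140.02 × ((1 + 0.011)^16 − 1) = £403,140.02 × 0.1912927… = £77,117.7528…
Total = £403,140.02 + £80,628.0040 + £77,117.7528… = £560,885.78

£560,885.78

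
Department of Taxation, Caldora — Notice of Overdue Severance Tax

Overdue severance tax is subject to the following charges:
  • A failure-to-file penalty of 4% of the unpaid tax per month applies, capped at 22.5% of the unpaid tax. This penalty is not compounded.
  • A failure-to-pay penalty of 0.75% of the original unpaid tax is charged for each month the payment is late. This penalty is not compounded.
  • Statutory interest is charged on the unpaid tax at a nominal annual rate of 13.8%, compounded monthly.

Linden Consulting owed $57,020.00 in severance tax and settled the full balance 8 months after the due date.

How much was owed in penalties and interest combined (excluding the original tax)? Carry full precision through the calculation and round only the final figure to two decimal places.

Failure-to-file: 8 × 4% × $57,020.00 = $18,246.40, capped at 22.5% × $57,020.00 = $12,829.50
Failure-to-pay penalty: 8 × 0.75% × $57,020.00 = $3,421.20
Interest (13.8%/yr ÷ 12 = 1.15%/month): $57,020.00 × ((1 + 0.0115)^8 − 1) = $5,461.9119…
Penalties + interest = $16,250.7000 + $5,461.9119… = $21,712.61

$21,712.61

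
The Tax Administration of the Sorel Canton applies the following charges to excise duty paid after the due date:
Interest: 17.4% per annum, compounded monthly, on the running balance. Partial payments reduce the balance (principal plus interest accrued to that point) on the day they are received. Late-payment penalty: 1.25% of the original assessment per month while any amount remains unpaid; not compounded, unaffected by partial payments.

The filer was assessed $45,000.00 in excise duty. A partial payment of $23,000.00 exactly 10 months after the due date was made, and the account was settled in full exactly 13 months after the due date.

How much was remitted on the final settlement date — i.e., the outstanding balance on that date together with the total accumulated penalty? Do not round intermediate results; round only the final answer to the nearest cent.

Monthly rate = 17.4% ÷ 12 = 1.45%
Balance at month 10: $45,000.0000 × (1 + 0.0145)^10 = $51,967.6439…
After $23,000.00 payment: $51,967.6439… − $23,000.00 = $28,967.6439…
Balance at month 13: $28,967.6439… × (1 + 0.0145)^3 = $30,246.0961…
Penalty: 13 × 1.25% × $45,000.00 = $7,312.50
Final settlement = outstanding balance + penalty = $30,246.0961… + $7,312.50 = $37,558.60

$37,558.60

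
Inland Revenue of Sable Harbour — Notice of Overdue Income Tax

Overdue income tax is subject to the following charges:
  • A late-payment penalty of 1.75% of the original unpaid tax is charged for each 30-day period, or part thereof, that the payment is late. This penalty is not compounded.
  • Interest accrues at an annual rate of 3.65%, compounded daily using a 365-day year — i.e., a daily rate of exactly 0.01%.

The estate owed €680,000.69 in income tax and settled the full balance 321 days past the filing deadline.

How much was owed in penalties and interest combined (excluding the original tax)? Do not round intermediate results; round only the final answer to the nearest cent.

€153,081.15

Penalty periods: ⌈321/30⌉ = 11; penalty = 11 × 1.75% × €680,000.69 = €130,900.13…
Interest: €680,000.69 × ((1 + 0.0001)^321 − 1) = €680,000.69 × 0.03261910… = €22,181.0139…
Penalties + interest = €130,900.1328… + €22,181.0139… = €153,081.15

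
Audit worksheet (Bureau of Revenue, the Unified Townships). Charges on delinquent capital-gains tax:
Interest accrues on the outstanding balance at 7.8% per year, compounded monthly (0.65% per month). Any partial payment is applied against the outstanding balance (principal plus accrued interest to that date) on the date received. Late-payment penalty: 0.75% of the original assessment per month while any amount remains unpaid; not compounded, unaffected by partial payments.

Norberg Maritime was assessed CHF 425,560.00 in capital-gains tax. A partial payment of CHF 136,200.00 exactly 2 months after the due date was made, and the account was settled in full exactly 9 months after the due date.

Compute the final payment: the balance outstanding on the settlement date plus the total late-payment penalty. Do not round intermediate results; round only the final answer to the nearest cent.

Balance at month 2: CHF 425,560.0000 × (1 + 0.0065)^2 = CHF 431,110.2599…
After CHF 136,200.00 payment: CHF 431,110.2599… − CHF 136,200.00 = CHF 294,910.2599…
Balance at month 9: CHF 294,910.2599… × (1 + 0.0065)^7 = CHF 308,593.1890…
Penalty: 9 × 0.75% × CHF 425,560.00 = CHF 28,725.30
Final settlement = outstanding balance + penalty = CHF 308,593.1890… + CHF 28,725.30 = CHF 337,318.49

CHF 337,318.49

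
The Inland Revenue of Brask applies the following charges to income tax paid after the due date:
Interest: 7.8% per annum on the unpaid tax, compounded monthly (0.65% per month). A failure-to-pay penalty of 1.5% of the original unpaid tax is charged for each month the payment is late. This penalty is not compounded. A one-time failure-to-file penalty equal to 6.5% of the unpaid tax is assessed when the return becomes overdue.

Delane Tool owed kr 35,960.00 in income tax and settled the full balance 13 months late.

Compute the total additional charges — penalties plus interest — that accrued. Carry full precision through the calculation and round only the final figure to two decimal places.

Failure-to-file penalty: 6.5% × kr 35,960.00 = kr 2,337.40
Failure-to-pay penalty = 1.5% × kr 35,960.00 × 13 mo = kr 7,012.20
Interest: kr 35,960.00 × ((1 + 0.0065)^13 − 1) = kr 35,960.00 × 0.0878753… = kr 3,159.9970…
Penalties + interest = kr 9,349.6000 + kr 3,159.9970… = kr 12,509.60

kr 12,509.60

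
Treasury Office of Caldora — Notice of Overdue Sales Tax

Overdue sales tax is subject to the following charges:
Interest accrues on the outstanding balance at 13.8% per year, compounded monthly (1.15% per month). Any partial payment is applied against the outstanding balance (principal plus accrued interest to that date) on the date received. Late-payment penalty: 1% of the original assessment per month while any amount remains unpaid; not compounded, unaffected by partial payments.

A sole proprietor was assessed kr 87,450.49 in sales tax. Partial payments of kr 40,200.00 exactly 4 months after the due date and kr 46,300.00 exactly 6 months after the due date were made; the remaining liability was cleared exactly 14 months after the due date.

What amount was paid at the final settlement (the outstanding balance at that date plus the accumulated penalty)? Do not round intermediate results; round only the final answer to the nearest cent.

kr 19,070.74

Balance at month 4: kr 87,450.4900 × (1 + 0.0115)^4 = kr 91,543.1380…
After kr 40,200.00 payment: kr 91,543.1380… − kr 40,200.00 = kr 51,343.1380…
Balance at month 6: kr 51,343.1380… × (1 + 0.0115)^2 = kr 52,530.8203…
After kr 46,300.00 payment: kr 52,530.8203… − kr 46,300.00 = kr 6,230.8203…
Balance at month 14: kr 6,230.8203… × (1 + 0.0115)^8 = kr 6,827.6669…
Penalty: 14 × 1% × kr 87,450.49 = kr 12,243.07…
Final settlement = outstanding balance + penalty = kr 6,827.6669… + kr 12,243.07… = kr 19,070.74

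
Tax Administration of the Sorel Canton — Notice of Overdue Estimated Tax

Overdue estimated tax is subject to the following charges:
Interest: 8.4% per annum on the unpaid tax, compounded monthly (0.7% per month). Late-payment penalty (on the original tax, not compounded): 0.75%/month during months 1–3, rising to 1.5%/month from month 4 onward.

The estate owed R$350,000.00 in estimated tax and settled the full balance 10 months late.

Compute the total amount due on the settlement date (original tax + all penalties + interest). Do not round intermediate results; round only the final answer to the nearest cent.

R$419,911.33

Penalty, months 1–3: 3 × 0.75% × R$350,000.00 = R$7,875.00
Penalty, months 4–10: 7 × 1.5% × R$350,000.00 = R$36,750.00
Interest: R$350,000.00 × ((1 + 0.007)^10 − 1) = R$350,000.00 × 0.0722467… = R$25,286.3340…
Total = R$350,000.00 + R$44,625.0000 + R$25,286.3340… = R$419,911.33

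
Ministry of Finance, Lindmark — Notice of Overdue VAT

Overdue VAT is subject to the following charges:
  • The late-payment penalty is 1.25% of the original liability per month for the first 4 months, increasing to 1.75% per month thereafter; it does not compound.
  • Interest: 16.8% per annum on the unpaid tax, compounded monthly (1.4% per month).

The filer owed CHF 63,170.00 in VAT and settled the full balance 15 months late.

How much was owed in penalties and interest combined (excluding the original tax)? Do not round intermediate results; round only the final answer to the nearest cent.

CHF 29,966.75

Penalty, months 1–4: 4 × 1.25% × CHF 63,170.00 = CHF 3,158.50
Penalty, months 5–15: 11 × 1.75% × CHF 63,170.00 = CHF 12,160.23…
Interest: CHF 63,170.00 × ((1 + 0.014)^15 − 1) = CHF 63,170.00 × 0.2318826… = CHF 14,648.0246…
Penalties + interest = CHF 15,318.7250 + CHF 14,648.0246… = CHF 29,966.75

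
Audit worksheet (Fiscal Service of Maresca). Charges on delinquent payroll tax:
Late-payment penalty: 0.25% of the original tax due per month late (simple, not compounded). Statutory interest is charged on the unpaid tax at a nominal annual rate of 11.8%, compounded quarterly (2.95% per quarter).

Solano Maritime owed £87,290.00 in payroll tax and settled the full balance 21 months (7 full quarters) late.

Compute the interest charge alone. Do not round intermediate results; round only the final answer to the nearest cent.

£19,701.42

Interest: £87,290.00 × ((1 + 0.0295)^7 − 1) = £87,290.00 × 0.2257008… = £19,701.4197…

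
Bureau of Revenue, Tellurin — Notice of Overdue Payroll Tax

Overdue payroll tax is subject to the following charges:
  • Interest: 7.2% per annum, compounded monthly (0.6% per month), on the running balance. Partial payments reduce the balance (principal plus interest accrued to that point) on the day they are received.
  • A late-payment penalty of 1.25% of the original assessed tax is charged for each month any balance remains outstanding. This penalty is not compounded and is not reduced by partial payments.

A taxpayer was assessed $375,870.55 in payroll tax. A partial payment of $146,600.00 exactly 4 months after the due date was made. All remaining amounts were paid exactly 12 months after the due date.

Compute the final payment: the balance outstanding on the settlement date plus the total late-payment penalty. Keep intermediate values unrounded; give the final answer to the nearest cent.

Balance at month 4: $375,870.5500 × (1 + 0.006)^4 = $384,972.9565…
After $146,600.00 payment: $384,972.9565… − $146,600.00 = $238,372.9565…
Balance at month 12: $238,372.9565… × (1 + 0.006)^8 = $250,058.0434…
Penalty: 12 × 1.25% × $375,870.55 = $56,380.58…
Final settlement = outstanding balance + penalty = $250,058.0434… + $56,380.58… = $306,438.63

$306,438.63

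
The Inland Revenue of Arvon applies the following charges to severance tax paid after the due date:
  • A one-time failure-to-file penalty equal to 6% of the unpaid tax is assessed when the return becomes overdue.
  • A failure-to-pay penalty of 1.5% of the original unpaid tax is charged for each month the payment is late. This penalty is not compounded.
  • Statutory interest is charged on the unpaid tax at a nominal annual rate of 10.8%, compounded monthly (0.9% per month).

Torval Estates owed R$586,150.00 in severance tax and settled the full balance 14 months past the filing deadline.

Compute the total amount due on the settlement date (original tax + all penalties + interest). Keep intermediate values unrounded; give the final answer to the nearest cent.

R$822,745.37

Failure-to-file penalty: 6% × R$586,150.00 = R$35,169.00
Failure-to-pay penalty = 1.5% × R$586,150.00 × 14 mo = R$123,091.50
Interest: R$586,150.00 × ((1 + 0.009)^14 − 1) = R$586,150.00 × 0.1336430… = R$78,334.8699…
Total = R$586,150.00 + R$158,260.5000 + R$78,334.8699… = R$822,745.37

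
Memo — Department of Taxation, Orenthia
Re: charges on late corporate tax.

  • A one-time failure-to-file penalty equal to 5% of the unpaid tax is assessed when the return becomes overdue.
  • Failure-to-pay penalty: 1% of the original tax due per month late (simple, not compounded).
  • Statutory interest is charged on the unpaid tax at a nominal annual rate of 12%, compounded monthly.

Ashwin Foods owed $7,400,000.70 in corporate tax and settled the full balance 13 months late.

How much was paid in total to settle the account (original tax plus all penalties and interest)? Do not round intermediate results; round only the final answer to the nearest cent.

$9,753,891.20

Failure-to-file penalty: 5% × $7,400,000.70 = $370,000.04…
Failure-to-pay penalty = 1% × $7,400,000.70 × 13 mo = $962,000.09…
Interest (12%/yr ÷ 12 = 1%/month): $7,400,000.70 × ((1 + 0.01)^13 − 1) = $1,021,890.3719…
Total = $7,400,000.70 + $1,332,000.1260 + $1,021,890.3719… = $9,753,891.20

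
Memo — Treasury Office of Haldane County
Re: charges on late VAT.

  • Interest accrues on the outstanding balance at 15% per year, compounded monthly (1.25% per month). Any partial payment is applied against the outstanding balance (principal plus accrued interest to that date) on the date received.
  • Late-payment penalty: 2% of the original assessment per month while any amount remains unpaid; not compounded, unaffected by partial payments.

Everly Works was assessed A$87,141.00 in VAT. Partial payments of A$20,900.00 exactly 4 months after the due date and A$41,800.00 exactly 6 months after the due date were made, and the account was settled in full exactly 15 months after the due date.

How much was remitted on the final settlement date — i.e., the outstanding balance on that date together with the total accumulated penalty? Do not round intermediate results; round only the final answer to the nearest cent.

Balance at month 4: A$87,141.0000 × (1 + 0.0125)^4 = A$91,580.4276…
After A$20,900.00 payment: A$91,580.4276… − A$20,900.00 = A$70,680.4276…
Balance at month 6: A$70,680.4276… × (1 + 0.0125)^2 = A$72,458.4821…
After A$41,800.00 payment: A$72,458.4821… − A$41,800.00 = A$30,658.4821…
Balance at month 15: A$30,658.4821… × (1 + 0.0125)^9 = A$34,285.1407…
Penalty: 15 × 2% × A$87,141.00 = A$26,142.30
Final settlement = outstanding balance + penalty = A$34,285.1407… + A$26,142.30 = A$60,427.44

A$60,427.44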